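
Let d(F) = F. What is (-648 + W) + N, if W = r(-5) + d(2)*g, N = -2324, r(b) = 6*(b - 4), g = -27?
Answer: -3080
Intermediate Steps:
r(b) = -24 + 6*b (r(b) = 6*(-4 + b) = -24 + 6*b)
W = -108 (W = (-24 + 6*(-5)) + 2*(-27) = (-24 - 30) - 54 = -54 - 54 = -108)
(-648 + W) + N = (-648 - 108) - 2324 = -756 - 2324 = -3080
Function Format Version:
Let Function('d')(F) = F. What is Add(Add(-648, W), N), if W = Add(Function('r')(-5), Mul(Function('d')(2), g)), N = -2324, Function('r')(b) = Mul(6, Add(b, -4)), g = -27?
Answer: -3080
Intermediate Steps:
Function('r')(b) = Add(-24, Mul(6, b)) (Function('r')(b) = Mul(6, Add(-4, b)) = Add(-24, Mul(6, b)))
W = -108 (W = Add(Add(-24, Mul(6, -5)), Mul(2, -27)) = Add(Add(-24, -30), -54) = Add(-54, -54) = -108)
Add(Add(-648, W), N) = Add(Add(-648, -108), -2324) = Add(-756, -2324) = -3080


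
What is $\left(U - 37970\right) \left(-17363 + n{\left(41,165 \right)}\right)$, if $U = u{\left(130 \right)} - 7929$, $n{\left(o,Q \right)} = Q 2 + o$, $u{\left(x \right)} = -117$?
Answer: $781903872$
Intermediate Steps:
$n{\left(o,Q \right)} = o + 2 Q$ ($n{\left(o,Q \right)} = 2 Q + o = o + 2 Q$)
$U = -8046$ ($U = -117 - 7929 = -8046$)
$\left(U - 37970\right) \left(-17363 + n{\left(41,165 \right)}\right) = \left(-8046 - 37970\right) \left(-17363 + \left(41 + 2 \cdot 165\right)\right) = - 46016 \left(-17363 + \left(41 + 330\right)\right) = - 46016 \left(-17363 + 371\right) = \left(-46016\right) \left(-16992\right) = 781903872$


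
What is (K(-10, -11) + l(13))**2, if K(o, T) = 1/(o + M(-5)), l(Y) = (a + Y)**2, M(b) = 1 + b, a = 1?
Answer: 7524049/196 ≈ 38388.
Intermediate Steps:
l(Y) = (1 + Y)**2
K(o, T) = 1/(-4 + o) (K(o, T) = 1/(o + (1 - 5)) = 1/(o - 4) = 1/(-4 + o))
(K(-10, -11) + l(13))**2 = (1/(-4 - 10) + (1 + 13)**2)**2 = (1/(-14) + 14**2)**2 = (-1/14 + 196)**2 = (2743/14)**2 = 7524049/196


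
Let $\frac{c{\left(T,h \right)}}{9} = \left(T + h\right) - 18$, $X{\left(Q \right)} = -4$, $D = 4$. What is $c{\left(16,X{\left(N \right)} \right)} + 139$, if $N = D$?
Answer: $85$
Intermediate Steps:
$N = 4$
$c{\left(T,h \right)} = -162 + 9 T + 9 h$ ($c{\left(T,h \right)} = 9 \left(\left(T + h\right) - 18\right) = 9 \left(-18 + T + h\right) = -162 + 9 T + 9 h$)
$c{\left(16,X{\left(N \right)} \right)} + 139 = \left(-162 + 9 \cdot 16 + 9 \left(-4\right)\right) + 139 = \left(-162 + 144 - 36\right) + 139 = -54 + 139 = 85$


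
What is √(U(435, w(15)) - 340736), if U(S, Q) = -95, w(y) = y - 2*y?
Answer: I*√340831 ≈ 583.81*I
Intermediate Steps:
w(y) = -y
√(U(435, w(15)) - 340736) = √(-95 - 340736) = √(-340831) = I*√340831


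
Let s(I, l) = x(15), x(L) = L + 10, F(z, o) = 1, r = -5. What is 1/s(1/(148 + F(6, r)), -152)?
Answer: 1/25 ≈ 0.040000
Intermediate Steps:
x(L) = 10 + L
s(I, l) = 25 (s(I, l) = 10 + 15 = 25)
1/s(1/(148 + F(6, r)), -152) = 1/25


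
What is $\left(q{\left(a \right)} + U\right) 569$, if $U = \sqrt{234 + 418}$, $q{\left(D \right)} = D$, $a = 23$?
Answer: $13087 + 1138 \sqrt{163} \approx 27616.0$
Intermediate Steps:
$U = 2 \sqrt{163}$ ($U = \sqrt{652} = 2 \sqrt{163} \approx 25.534$)
$\left(q{\left(a \right)} + U\right) 569 = \left(23 + 2 \sqrt{163}\right) 569 = 13087 + 1138 \sqrt{163}$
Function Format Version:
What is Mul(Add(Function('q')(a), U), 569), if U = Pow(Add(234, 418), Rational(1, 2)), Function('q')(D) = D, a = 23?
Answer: Add(13087, Mul(1138, Pow(163, Rational(1, 2)))) ≈ 27616.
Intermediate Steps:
U = Mul(2, Pow(163, Rational(1, 2))) (U = Pow(652, Rational(1, 2)) = Mul(2, Pow(163, Rational(1, 2))) ≈ 25.534)
Mul(Add(Function('q')(a), U), 569) = Mul(Add(23, Mul(2, Pow(163, Rational(1, 2)))), 569) = Add(13087, Mul(1138, Pow(163, Rational(1, 2))))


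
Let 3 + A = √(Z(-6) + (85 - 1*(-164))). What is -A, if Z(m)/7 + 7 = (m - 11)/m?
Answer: 3 - √7914/6 ≈ -11.827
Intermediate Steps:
Z(m) = -49 + 7*(-11 + m)/m (Z(m) = -49 + 7*((m - 11)/m) = -49 + 7*((-11 + m)/m) = -49 + 7*(-11 + m)/m)
A = -3 + √7914/6 (A = -3 + √((-42 - 77/(-6)) + (85 - 1*(-164))) = -3 + √((-42 - 77*(-⅙)) + (85 + 164)) = -3 + √((-42 + 77/6) + 249) = -3 + √(-175/6 + 249) = -3 + √(1319/6) = -3 + √7914/6 ≈ 11.827)
-A = -(-3 + √7914/6) = 3 - √7914/6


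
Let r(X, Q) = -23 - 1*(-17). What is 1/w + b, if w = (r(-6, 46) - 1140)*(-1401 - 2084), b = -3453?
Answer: -13790625929/3993810 ≈ -3453.0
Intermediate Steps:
r(X, Q) = -6 (r(X, Q) = -23 + 17 = -6)
w = 3993810 (w = (-6 - 1140)*(-1401 - 2084) = -1146*(-3485) = 3993810)
1/w + b = 1/3993810 - 3453 = -13790625929/3993810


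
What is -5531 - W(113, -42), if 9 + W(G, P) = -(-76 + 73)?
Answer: -5525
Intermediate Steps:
W(G, P) = -6 (W(G, P) = -9 - (-76 + 73) = -9 - 1*(-3) = -9 + 3 = -6)
-5531 - W(113, -42) = -5531 - 1*(-6) = -5531 + 6 = -5525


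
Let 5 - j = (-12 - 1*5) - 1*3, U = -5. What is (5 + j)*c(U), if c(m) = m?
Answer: -150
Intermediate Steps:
j = 25 (j = 5 - ((-12 - 1*5) - 1*3) = 5 - ((-12 - 5) - 3) = 5 - (-17 - 3) = 5 - 1*(-20) = 5 + 20 = 25)
(5 + j)*c(U) = (5 + 25)*(-5) = 30*(-5) = -150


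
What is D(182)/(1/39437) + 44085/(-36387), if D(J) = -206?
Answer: -98536277533/12129 ≈ -8.1240e+6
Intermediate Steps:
D(182)/(1/39437) + 44085/(-36387) = -206/(1/39437) + 44085/(-36387) = -206/1/39437 + 44085*(-1/36387) = -206*39437 - 14695/12129 = -8124022 - 14695/12129 = -98536277533/12129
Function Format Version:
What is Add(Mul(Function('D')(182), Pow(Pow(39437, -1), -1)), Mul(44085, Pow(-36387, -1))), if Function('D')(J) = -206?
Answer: Rational(-98536277533, 12129) ≈ -8.1240e+6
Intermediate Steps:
Add(Mul(Function('D')(182), Pow(Pow(39437, -1), -1)), Mul(44085, Pow(-36387, -1))) = Add(Mul(-206, Pow(Pow(39437, -1), -1)), Mul(44085, Pow(-36387, -1))) = Add(Mul(-206, Pow(Rational(1, 39437), -1)), Mul(44085, Rational(-1, 36387))) = Add(Mul(-206, 39437), Rational(-14695, 12129)) = Add(-8124022, Rational(-14695, 12129)) = Rational(-98536277533, 12129)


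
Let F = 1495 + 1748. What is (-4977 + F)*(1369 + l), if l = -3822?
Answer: 4253502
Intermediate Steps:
F = 3243
(-4977 + F)*(1369 + l) = (-4977 + 3243)*(1369 - 3822) = -1734*(-2453) = 4253502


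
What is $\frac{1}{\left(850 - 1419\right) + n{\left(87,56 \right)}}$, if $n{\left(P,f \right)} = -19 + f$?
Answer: $- \frac{1}{532} \approx -0.0018797$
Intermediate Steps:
$\frac{1}{\left(850 - 1419\right) + n{\left(87,56 \right)}} = \frac{1}{\left(850 - 1419\right) + \left(-19 + 56\right)} = \frac{1}{\left(850 - 1419\right) + 37} = \frac{1}{-569 + 37} = \frac{1}{-532} = - \frac{1}{532}$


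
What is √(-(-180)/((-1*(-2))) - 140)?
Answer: 5*I*√2 ≈ 7.0711*I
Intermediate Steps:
√(-(-180)/((-1*(-2))) - 140) = √(-(-180)/2 - 140) = √(-18*(-5) - 140) = √(90 - 140) = √(-50) = 5*I*√2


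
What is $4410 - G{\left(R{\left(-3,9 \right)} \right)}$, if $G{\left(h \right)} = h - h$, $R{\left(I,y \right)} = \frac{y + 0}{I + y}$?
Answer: $4410$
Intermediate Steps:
$R{\left(I,y \right)} = \frac{y}{I + y}$
$G{\left(h \right)} = 0$
$4410 - G{\left(R{\left(-3,9 \right)} \right)} = 4410 - 0 = 4410 + 0 = 4410$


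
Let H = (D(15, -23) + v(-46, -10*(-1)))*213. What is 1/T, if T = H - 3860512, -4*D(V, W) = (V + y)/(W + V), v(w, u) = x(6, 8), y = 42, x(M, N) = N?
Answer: -32/123469715 ≈ -2.5917e-7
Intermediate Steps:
v(w, u) = 8
D(V, W) = -(42 + V)/(4*(V + W)) (D(V, W) = -(V + 42)/(4*(W + V)) = -(42 + V)/(4*(V + W)))
H = 66669/32 (H = ((-42 - 1*15)/(4*(15 - 23)) + 8)*213 = ((¼)*(-42 - 15)/(-8) + 8)*213 = ((¼)*(-⅛)*(-57) + 8)*213 = (57/32 + 8)*213 = (313/32)*213 = 66669/32 ≈ 2083.4)
T = -123469715/32 (T = 66669/32 - 3860512 = -123469715/32 ≈ -3.8584e+6)
1/T = 1/(-123469715/32) = -32/123469715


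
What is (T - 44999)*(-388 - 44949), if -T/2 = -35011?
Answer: -1134467751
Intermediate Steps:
T = 70022 (T = -2*(-35011) = 70022)
(T - 44999)*(-388 - 44949) = (70022 - 44999)*(-388 - 44949) = 25023*(-45337) = -1134467751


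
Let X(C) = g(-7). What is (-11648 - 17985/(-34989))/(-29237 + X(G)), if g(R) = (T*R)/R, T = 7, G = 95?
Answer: 1246281/3127610 ≈ 0.39848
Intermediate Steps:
g(R) = 7 (g(R) = (7*R)/R = 7)
X(C) = 7
(-11648 - 17985/(-34989))/(-29237 + X(G)) = (-11648 - 17985/(-34989))/(-29237 + 7) = (-11648 - 17985*(-1/34989))/(-29230) = (-11648 + 55/107)*(-1/29230) = -1246281/107*(-1/29230) = 1246281/3127610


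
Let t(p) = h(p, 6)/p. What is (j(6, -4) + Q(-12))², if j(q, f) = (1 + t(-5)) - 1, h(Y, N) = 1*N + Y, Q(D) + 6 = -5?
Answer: 3136/25 ≈ 125.44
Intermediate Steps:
Q(D) = -11 (Q(D) = -6 - 5 = -11)
h(Y, N) = N + Y
t(p) = (6 + p)/p
j(q, f) = -⅕ (j(q, f) = (1 + (6 - 5)/(-5)) - 1 = (1 - ⅕*1) - 1 = (1 - ⅕) - 1 = ⅘ - 1 = -⅕)
(j(6, -4) + Q(-12))² = (-⅕ - 11)² = (-56/5)² = 3136/25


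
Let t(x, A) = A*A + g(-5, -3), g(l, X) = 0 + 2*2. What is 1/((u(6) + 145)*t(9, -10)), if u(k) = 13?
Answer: 1/16432 ≈ 6.0857e-5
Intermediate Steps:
g(l, X) = 4 (g(l, X) = 0 + 4 = 4)
t(x, A) = 4 + A² (t(x, A) = A*A + 4 = A² + 4 = 4 + A²)
1/((u(6) + 145)*t(9, -10)) = 1/((13 + 145)*(4 + (-10)²)) = 1/(158*(4 + 100)) = 1/(158*104) = 1/16432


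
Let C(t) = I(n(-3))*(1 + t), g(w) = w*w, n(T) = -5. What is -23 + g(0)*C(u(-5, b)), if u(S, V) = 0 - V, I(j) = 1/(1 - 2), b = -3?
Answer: -23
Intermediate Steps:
I(j) = -1 (I(j) = 1/(-1) = -1)
u(S, V) = -V
g(w) = w²
C(t) = -1 - t (C(t) = -(1 + t) = -1 - t)
-23 + g(0)*C(u(-5, b)) = -23 + 0²*(-1 - (-1)*(-3)) = -23 + 0*(-1 - 1*3) = -23 + 0*(-1 - 3) = -23 + 0*(-4) = -23 + 0 = -23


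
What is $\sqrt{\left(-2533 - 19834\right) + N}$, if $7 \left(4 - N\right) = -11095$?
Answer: $i \sqrt{20778} \approx 144.15 i$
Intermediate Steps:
$N = 1589$ ($N = 4 - -1585 = 4 + 1585 = 1589$)
$\sqrt{\left(-2533 - 19834\right) + N} = \sqrt{\left(-2533 - 19834\right) + 1589} = \sqrt{-22367 + 1589} = \sqrt{-20778} = i \sqrt{20778}$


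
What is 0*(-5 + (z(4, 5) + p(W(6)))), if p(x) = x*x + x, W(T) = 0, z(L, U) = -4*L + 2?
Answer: 0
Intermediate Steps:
z(L, U) = 2 - 4*L
p(x) = x + x² (p(x) = x² + x = x + x²)
0*(-5 + (z(4, 5) + p(W(6)))) = 0*(-5 + ((2 - 4*4) + 0*(1 + 0))) = 0*(-5 + ((2 - 16) + 0*1)) = 0*(-5 + (-14 + 0)) = 0*(-5 - 14) = 0*(-19) = 0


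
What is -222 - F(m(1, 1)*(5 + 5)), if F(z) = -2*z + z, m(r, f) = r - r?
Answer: -222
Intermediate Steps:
m(r, f) = 0
F(z) = -z
-222 - F(m(1, 1)*(5 + 5)) = -222 - (-1)*0*(5 + 5) = -222 - (-1)*0*10 = -222 - (-1)*0 = -222 - 1*0 = -222 + 0 = -222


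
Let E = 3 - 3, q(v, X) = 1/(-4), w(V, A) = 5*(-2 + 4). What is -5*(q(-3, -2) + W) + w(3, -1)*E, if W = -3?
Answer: 65/4 ≈ 16.250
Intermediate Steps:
w(V, A) = 10 (w(V, A) = 5*2 = 10)
q(v, X) = -1/4
E = 0
-5*(q(-3, -2) + W) + w(3, -1)*E = -5*(-1/4 - 3) + 10*0 = -5*(-13/4) + 0 = 65/4 + 0 = 65/4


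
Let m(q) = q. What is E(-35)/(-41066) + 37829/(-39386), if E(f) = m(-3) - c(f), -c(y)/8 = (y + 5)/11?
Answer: -4269397619/4447920059 ≈ -0.95986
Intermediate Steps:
c(y) = -40/11 - 8*y/11 (c(y) = -8*(y + 5)/11 = -8*(5 + y)/11 = -8*(5/11 + y/11) = -40/11 - 8*y/11)
E(f) = 7/11 + 8*f/11 (E(f) = -3 - (-40/11 - 8*f/11) = -3 + (40/11 + 8*f/11) = 7/11 + 8*f/11)
E(-35)/(-41066) + 37829/(-39386) = (7/11 + (8/11)*(-35))/(-41066) + 37829/(-39386) = (7/11 - 280/11)*(-1/41066) + 37829*(-1/39386) = -273/11*(-1/41066) - 37829/39386 = 273/451726 - 37829/39386 = -4269397619/4447920059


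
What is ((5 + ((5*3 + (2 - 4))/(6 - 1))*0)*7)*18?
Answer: 630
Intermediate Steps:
((5 + ((5*3 + (2 - 4))/(6 - 1))*0)*7)*18 = ((5 + ((15 - 2)/5)*0)*7)*18 = ((5 + (13*(1/5))*0)*7)*18 = ((5 + (13/5)*0)*7)*18 = ((5 + 0)*7)*18 = (5*7)*18 = 35*18 = 630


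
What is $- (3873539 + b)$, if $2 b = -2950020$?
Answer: $-2398529$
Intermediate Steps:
$b = -1475010$ ($b = \frac{1}{2} \left(-2950020\right) = -1475010$)
$- (3873539 + b) = - (3873539 - 1475010) = \left(-1\right) 2398529 = -2398529$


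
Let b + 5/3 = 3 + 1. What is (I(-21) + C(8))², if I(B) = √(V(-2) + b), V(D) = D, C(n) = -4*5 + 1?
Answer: (57 - √3)²/9 ≈ 339.39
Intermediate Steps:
C(n) = -19 (C(n) = -20 + 1 = -19)
b = 7/3 (b = -5/3 + (3 + 1) = -5/3 + 4 = 7/3 ≈ 2.3333)
I(B) = √3/3 (I(B) = √(-2 + 7/3) = √(⅓) = √3/3)
(I(-21) + C(8))² = (√3/3 - 19)² = (-19 + √3/3)²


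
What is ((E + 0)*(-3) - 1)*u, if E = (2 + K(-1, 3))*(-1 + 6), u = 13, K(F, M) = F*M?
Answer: 182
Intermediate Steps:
E = -5 (E = (2 - 1*3)*(-1 + 6) = (2 - 3)*5 = -1*5 = -5)
((E + 0)*(-3) - 1)*u = ((-5 + 0)*(-3) - 1)*13 = (-5*(-3) - 1)*13 = (15 - 1)*13 = 14*13 = 182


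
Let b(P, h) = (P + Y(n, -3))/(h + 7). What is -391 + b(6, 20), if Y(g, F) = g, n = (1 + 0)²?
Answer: -10550/27 ≈ -390.74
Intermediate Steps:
n = 1 (n = 1² = 1)
b(P, h) = (1 + P)/(7 + h) (b(P, h) = (P + 1)/(h + 7) = (1 + P)/(7 + h))
-391 + b(6, 20) = -391 + (1 + 6)/(7 + 20) = -391 + 7/27 = -10550/27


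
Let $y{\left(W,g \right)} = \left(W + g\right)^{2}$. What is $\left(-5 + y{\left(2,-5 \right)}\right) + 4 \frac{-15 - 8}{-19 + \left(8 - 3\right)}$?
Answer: $\frac{74}{7} \approx 10.571$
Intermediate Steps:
$\left(-5 + y{\left(2,-5 \right)}\right) + 4 \frac{-15 - 8}{-19 + \left(8 - 3\right)} = \left(-5 + \left(2 - 5\right)^{2}\right) + 4 \frac{-15 - 8}{-19 + \left(8 - 3\right)} = \left(-5 + \left(-3\right)^{2}\right) + 4 \left(- \frac{23}{-19 + \left(8 - 3\right)}\right) = \left(-5 + 9\right) + 4 \left(- \frac{23}{-19 + 5}\right) = 4 + 4 \left(- \frac{23}{-14}\right) = 4 + 4 \left(\left(-23\right) \left(- \frac{1}{14}\right)\right) = 4 + 4 \cdot \frac{23}{14} = 4 + \frac{46}{7} = \frac{74}{7}$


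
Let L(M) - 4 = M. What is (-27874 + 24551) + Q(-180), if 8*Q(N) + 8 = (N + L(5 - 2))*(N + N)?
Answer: 4461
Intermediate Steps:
L(M) = 4 + M
Q(N) = -1 + N*(7 + N)/4 (Q(N) = -1 + ((N + (4 + (5 - 2)))*(N + N))/8 = -1 + ((N + (4 + 3))*(2*N))/8 = -1 + ((N + 7)*(2*N))/8 = -1 + ((7 + N)*(2*N))/8 = -1 + (2*N*(7 + N))/8 = -1 + N*(7 + N)/4)
(-27874 + 24551) + Q(-180) = (-27874 + 24551) + (-1 + (¼)*(-180)² + (7/4)*(-180)) = -3323 + (-1 + (¼)*32400 - 315) = -3323 + (-1 + 8100 - 315) = -3323 + 7784 = 4461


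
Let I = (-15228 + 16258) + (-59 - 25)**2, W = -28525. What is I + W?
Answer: -20439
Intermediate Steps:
I = 8086 (I = 1030 + (-84)**2 = 1030 + 7056 = 8086)
I + W = 8086 - 28525 = -20439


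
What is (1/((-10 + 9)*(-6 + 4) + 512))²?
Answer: 1/264196 ≈ 3.7851e-6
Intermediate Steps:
(1/((-10 + 9)*(-6 + 4) + 512))² = (1/(-1*(-2) + 512))² = (1/(2 + 512))² = (1/514)² = 1/264196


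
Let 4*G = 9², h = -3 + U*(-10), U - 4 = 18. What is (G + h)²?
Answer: 657721/16 ≈ 41108.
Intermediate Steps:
U = 22 (U = 4 + 18 = 22)
h = -223 (h = -3 + 22*(-10) = -3 - 220 = -223)
G = 81/4 (G = (¼)*9² = (¼)*81 = 81/4 ≈ 20.250)
(G + h)² = (81/4 - 223)² = (-811/4)² = 657721/16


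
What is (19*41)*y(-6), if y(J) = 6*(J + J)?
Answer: -56088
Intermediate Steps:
y(J) = 12*J (y(J) = 6*(2*J) = 12*J)
(19*41)*y(-6) = (19*41)*(12*(-6)) = 779*(-72) = -56088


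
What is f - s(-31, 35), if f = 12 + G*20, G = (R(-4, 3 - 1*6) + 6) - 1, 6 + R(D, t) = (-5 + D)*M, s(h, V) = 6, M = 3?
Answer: -554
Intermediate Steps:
R(D, t) = -21 + 3*D (R(D, t) = -6 + (-5 + D)*3 = -6 + (-15 + 3*D) = -21 + 3*D)
G = -28 (G = ((-21 + 3*(-4)) + 6) - 1 = ((-21 - 12) + 6) - 1 = (-33 + 6) - 1 = -27 - 1 = -28)
f = -548 (f = 12 - 28*20 = 12 - 560 = -548)
f - s(-31, 35) = -548 - 1*6 = -548 - 6 = -554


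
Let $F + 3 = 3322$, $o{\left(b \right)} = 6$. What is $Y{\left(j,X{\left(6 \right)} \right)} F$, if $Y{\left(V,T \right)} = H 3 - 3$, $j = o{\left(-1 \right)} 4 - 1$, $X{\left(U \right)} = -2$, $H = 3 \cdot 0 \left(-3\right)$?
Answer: $-9957$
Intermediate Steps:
$H = 0$ ($H = 0 \left(-3\right) = 0$)
$j = 23$ ($j = 6 \cdot 4 - 1 = 24 - 1 = 23$)
$F = 3319$ ($F = -3 + 3322 = 3319$)
$Y{\left(V,T \right)} = -3$ ($Y{\left(V,T \right)} = 0 \cdot 3 - 3 = 0 - 3 = -3$)
$Y{\left(j,X{\left(6 \right)} \right)} F = \left(-3\right) 3319 = -9957$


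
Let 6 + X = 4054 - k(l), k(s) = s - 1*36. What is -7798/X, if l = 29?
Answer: -7798/4055 ≈ -1.9231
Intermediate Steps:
k(s) = -36 + s (k(s) = s - 36 = -36 + s)
X = 4055 (X = -6 + (4054 - (-36 + 29)) = -6 + (4054 - 1*(-7)) = -6 + (4054 + 7) = -6 + 4061 = 4055)
-7798/X = -7798/4055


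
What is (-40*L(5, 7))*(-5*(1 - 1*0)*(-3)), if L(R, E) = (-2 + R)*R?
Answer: -9000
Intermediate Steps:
L(R, E) = R*(-2 + R)
(-40*L(5, 7))*(-5*(1 - 1*0)*(-3)) = (-200*(-2 + 5))*(-5*(1 - 1*0)*(-3)) = (-200*3)*(-5*(1 + 0)*(-3)) = (-40*15)*(-5*1*(-3)) = -(-3000)*(-3) = -600*15 = -9000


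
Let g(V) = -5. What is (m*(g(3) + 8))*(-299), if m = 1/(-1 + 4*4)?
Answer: -299/5 ≈ -59.800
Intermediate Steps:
m = 1/15 (m = 1/(-1 + 16) = 1/15 ≈ 0.066667)
(m*(g(3) + 8))*(-299) = ((-5 + 8)/15)*(-299) = ((1/15)*3)*(-299) = (⅕)*(-299) = -299/5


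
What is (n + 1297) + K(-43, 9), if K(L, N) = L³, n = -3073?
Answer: -81283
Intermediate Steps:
(n + 1297) + K(-43, 9) = (-3073 + 1297) + (-43)³ = -1776 - 79507 = -81283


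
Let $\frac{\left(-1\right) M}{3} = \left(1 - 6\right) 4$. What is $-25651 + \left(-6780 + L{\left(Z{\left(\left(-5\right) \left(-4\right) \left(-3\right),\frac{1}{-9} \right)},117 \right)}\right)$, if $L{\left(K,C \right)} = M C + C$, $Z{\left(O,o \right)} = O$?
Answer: $-25294$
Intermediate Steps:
$M = 60$ ($M = - 3 \left(1 - 6\right) 4 = - 3 \left(\left(-5\right) 4\right) = \left(-3\right) \left(-20\right) = 60$)
$L{\left(K,C \right)} = 61 C$ ($L{\left(K,C \right)} = 60 C + C = 61 C$)
$-25651 + \left(-6780 + L{\left(Z{\left(\left(-5\right) \left(-4\right) \left(-3\right),\frac{1}{-9} \right)},117 \right)}\right) = -25651 + \left(-6780 + 61 \cdot 117\right) = -25651 + \left(-6780 + 7137\right) = -25651 + 357 = -25294$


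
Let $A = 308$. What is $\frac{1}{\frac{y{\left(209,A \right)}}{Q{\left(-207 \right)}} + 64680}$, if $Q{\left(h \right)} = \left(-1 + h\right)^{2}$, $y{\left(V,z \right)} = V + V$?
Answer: $\frac{21632}{1399157969} \approx 1.5461 \cdot 10^{-5}$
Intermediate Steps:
$y{\left(V,z \right)} = 2 V$
$\frac{1}{\frac{y{\left(209,A \right)}}{Q{\left(-207 \right)}} + 64680} = \frac{1}{\frac{2 \cdot 209}{\left(-1 - 207\right)^{2}} + 64680} = \frac{1}{\frac{418}{\left(-208\right)^{2}} + 64680} = \frac{1}{\frac{418}{43264} + 64680} = \frac{1}{418 \cdot \frac{1}{43264} + 64680} = \frac{1}{\frac{209}{21632} + 64680} = \frac{1}{\frac{1399157969}{21632}} = \frac{21632}{1399157969}$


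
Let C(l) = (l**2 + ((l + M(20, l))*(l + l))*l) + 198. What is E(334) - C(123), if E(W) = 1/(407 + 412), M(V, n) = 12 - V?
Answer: -2862402542/819 ≈ -3.4950e+6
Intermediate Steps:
E(W) = 1/819
C(l) = 198 + l**2 + 2*l**2*(-8 + l) (C(l) = (l**2 + ((l + (12 - 1*20))*(l + l))*l) + 198 = (l**2 + ((l + (12 - 20))*(2*l))*l) + 198 = (l**2 + ((l - 8)*(2*l))*l) + 198 = (l**2 + ((-8 + l)*(2*l))*l) + 198 = (l**2 + (2*l*(-8 + l))*l) + 198 = (l**2 + 2*l**2*(-8 + l)) + 198 = 198 + l**2 + 2*l**2*(-8 + l))
E(334) - C(123) = 1/819 - (198 - 15*123**2 + 2*123**3) = 1/819 - (198 - 15*15129 + 2*1860867) = 1/819 - (198 - 226935 + 3721734) = 1/819 - 1*3494997 = 1/819 - 3494997 = -2862402542/819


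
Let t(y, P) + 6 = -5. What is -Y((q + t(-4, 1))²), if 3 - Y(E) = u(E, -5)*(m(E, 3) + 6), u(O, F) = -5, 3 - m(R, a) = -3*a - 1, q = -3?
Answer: -98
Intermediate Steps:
m(R, a) = 4 + 3*a (m(R, a) = 3 - (-3*a - 1) = 3 - (-1 - 3*a) = 3 + (1 + 3*a) = 4 + 3*a)
t(y, P) = -11 (t(y, P) = -6 - 5 = -11)
Y(E) = 98 (Y(E) = 3 - (-5)*((4 + 3*3) + 6) = 3 - (-5)*((4 + 9) + 6) = 3 - (-5)*(13 + 6) = 3 - (-5)*19 = 3 - 1*(-95) = 3 + 95 = 98)
-Y((q + t(-4, 1))²) = -1*98 = -98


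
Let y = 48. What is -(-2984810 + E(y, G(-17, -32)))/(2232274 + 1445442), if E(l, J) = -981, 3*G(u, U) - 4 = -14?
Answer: 2985791/3677716 ≈ 0.81186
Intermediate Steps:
G(u, U) = -10/3 (G(u, U) = 4/3 + (1/3)*(-14) = 4/3 - 14/3 = -10/3)
-(-2984810 + E(y, G(-17, -32)))/(2232274 + 1445442) = -(-2984810 - 981)/(2232274 + 1445442) = -(-2985791)/3677716 = -1*(-2985791/3677716) = 2985791/3677716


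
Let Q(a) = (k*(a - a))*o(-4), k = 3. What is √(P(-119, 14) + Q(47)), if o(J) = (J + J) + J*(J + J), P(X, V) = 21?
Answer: √21 ≈ 4.5826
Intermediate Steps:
o(J) = 2*J + 2*J² (o(J) = 2*J + J*(2*J) = 2*J + 2*J²)
Q(a) = 0 (Q(a) = (3*(a - a))*(2*(-4)*(1 - 4)) = (3*0)*(2*(-4)*(-3)) = 0*24 = 0)
√(P(-119, 14) + Q(47)) = √(21 + 0) = √21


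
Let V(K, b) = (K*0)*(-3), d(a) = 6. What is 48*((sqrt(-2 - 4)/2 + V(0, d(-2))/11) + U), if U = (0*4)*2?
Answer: 24*I*sqrt(6) ≈ 58.788*I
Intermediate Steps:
V(K, b) = 0 (V(K, b) = 0*(-3) = 0)
U = 0 (U = 0*2 = 0)
48*((sqrt(-2 - 4)/2 + V(0, d(-2))/11) + U) = 48*((sqrt(-2 - 4)/2 + 0/11) + 0) = 48*((sqrt(-6)*(1/2) + 0*(1/11)) + 0) = 48*(((I*sqrt(6))*(1/2) + 0) + 0) = 48*((I*sqrt(6)/2 + 0) + 0) = 48*(I*sqrt(6)/2 + 0) = 48*(I*sqrt(6)/2) = 24*I*sqrt(6)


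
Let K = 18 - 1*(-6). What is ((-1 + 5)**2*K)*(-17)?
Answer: -6528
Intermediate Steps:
K = 24 (K = 18 + 6 = 24)
((-1 + 5)**2*K)*(-17) = ((-1 + 5)**2*24)*(-17) = (4**2*24)*(-17) = (16*24)*(-17) = 384*(-17) = -6528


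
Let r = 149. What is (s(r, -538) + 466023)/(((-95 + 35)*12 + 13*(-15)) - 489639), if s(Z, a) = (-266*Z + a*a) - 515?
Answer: -357659/245277 ≈ -1.4582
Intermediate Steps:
s(Z, a) = -515 + a² - 266*Z (s(Z, a) = (-266*Z + a²) - 515 = (a² - 266*Z) - 515 = -515 + a² - 266*Z)
(s(r, -538) + 466023)/(((-95 + 35)*12 + 13*(-15)) - 489639) = ((-515 + (-538)² - 266*149) + 466023)/(((-95 + 35)*12 + 13*(-15)) - 489639) = ((-515 + 289444 - 39634) + 466023)/((-60*12 - 195) - 489639) = (249295 + 466023)/((-720 - 195) - 489639) = 715318/(-915 - 489639) = 715318/(-490554) = 715318*(-1/490554) = -357659/245277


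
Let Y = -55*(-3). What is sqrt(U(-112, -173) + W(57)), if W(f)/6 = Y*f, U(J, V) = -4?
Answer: sqrt(56426) ≈ 237.54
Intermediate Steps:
Y = 165
W(f) = 990*f (W(f) = 6*(165*f) = 990*f)
sqrt(U(-112, -173) + W(57)) = sqrt(-4 + 990*57) = sqrt(-4 + 56430) = sqrt(56426)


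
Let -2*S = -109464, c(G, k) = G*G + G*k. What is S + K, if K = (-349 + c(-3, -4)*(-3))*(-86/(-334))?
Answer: 9122528/167 ≈ 54626.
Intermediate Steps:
c(G, k) = G² + G*k
S = 54732 (S = -½*(-109464) = 54732)
K = -17716/167 (K = (-349 - 3*(-3 - 4)*(-3))*(-86/(-334)) = (-349 - 3*(-7)*(-3))*(-86*(-1/334)) = (-349 + 21*(-3))*(43/167) = (-349 - 63)*(43/167) = -412*43/167 = -17716/167 ≈ -106.08)
S + K = 54732 - 17716/167 = 9122528/167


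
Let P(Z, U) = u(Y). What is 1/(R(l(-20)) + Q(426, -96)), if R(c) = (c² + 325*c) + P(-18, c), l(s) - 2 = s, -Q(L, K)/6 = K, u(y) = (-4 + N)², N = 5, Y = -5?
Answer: -1/4949 ≈ -0.00020206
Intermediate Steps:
u(y) = 1 (u(y) = (-4 + 5)² = 1² = 1)
Q(L, K) = -6*K
l(s) = 2 + s
P(Z, U) = 1
R(c) = 1 + c² + 325*c (R(c) = (c² + 325*c) + 1 = 1 + c² + 325*c)
1/(R(l(-20)) + Q(426, -96)) = 1/((1 + (2 - 20)² + 325*(2 - 20)) - 6*(-96)) = 1/((1 + (-18)² + 325*(-18)) + 576) = 1/((1 + 324 - 5850) + 576) = 1/(-5525 + 576) = 1/(-4949) = -1/4949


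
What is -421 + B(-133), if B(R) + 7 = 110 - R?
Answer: -185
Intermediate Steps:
B(R) = 103 - R (B(R) = -7 + (110 - R) = 103 - R)
-421 + B(-133) = -421 + (103 - 1*(-133)) = -421 + (103 + 133) = -421 + 236 = -185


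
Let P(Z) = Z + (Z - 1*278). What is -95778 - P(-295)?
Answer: -94910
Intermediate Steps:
P(Z) = -278 + 2*Z (P(Z) = Z + (Z - 278) = Z + (-278 + Z) = -278 + 2*Z)
-95778 - P(-295) = -95778 - (-278 + 2*(-295)) = -95778 - (-278 - 590) = -95778 - 1*(-868) = -95778 + 868 = -94910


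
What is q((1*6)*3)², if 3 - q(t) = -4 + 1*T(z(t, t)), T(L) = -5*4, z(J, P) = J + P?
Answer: 729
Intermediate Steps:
T(L) = -20
q(t) = 27 (q(t) = 3 - (-4 + 1*(-20)) = 3 - (-4 - 20) = 3 - 1*(-24) = 3 + 24 = 27)
q((1*6)*3)² = 27² = 729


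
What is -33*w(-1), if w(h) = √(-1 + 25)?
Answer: -66*√6 ≈ -161.67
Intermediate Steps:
w(h) = 2*√6 (w(h) = √24 = 2*√6)
-33*w(-1) = -66*√6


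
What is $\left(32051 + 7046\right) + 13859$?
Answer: $52956$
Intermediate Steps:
$\left(32051 + 7046\right) + 13859 = 39097 + 13859 = 52956$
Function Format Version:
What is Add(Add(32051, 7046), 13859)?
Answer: 52956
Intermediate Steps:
Add(Add(32051, 7046), 13859) = Add(39097, 13859) = 52956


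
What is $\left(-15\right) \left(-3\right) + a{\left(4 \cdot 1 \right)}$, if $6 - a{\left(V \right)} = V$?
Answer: $47$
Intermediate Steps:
$a{\left(V \right)} = 6 - V$
$\left(-15\right) \left(-3\right) + a{\left(4 \cdot 1 \right)} = \left(-15\right) \left(-3\right) + \left(6 - 4 \cdot 1\right) = 45 + \left(6 - 4\right) = 45 + 2 = 47$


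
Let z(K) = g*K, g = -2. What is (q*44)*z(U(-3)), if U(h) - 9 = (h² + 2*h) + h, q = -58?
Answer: 45936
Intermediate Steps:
U(h) = 9 + h² + 3*h (U(h) = 9 + ((h² + 2*h) + h) = 9 + (h² + 3*h) = 9 + h² + 3*h)
z(K) = -2*K
(q*44)*z(U(-3)) = (-58*44)*(-2*(9 + (-3)² + 3*(-3))) = -(-5104)*(9 + 9 - 9) = -(-5104)*9 = -2552*(-18) = 45936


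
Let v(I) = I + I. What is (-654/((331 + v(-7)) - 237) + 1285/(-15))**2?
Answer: 126810121/14400 ≈ 8806.3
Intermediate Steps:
v(I) = 2*I
(-654/((331 + v(-7)) - 237) + 1285/(-15))**2 = (-654/((331 + 2*(-7)) - 237) + 1285/(-15))**2 = (-654/((331 - 14) - 237) + 1285*(-1/15))**2 = (-654/(317 - 237) - 257/3)**2 = (-654/80 - 257/3)**2 = (-654*1/80 - 257/3)**2 = (-327/40 - 257/3)**2 = (-11261/120)**2 = 126810121/14400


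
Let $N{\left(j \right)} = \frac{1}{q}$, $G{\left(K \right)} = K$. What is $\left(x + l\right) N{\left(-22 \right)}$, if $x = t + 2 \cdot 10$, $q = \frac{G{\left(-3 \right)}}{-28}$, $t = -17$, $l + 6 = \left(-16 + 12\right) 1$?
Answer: $- \frac{196}{3} \approx -65.333$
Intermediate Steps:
$l = -10$ ($l = -6 + \left(-16 + 12\right) 1 = -6 - 4 = -10$)
$q = \frac{3}{28}$ ($q = - \frac{3}{-28} = \left(-3\right) \left(- \frac{1}{28}\right) = \frac{3}{28} \approx 0.10714$)
$N{\left(j \right)} = \frac{28}{3}$ ($N{\left(j \right)} = \frac{1}{\frac{3}{28}} = \frac{28}{3}$)
$x = 3$ ($x = -17 + 2 \cdot 10 = -17 + 20 = 3$)
$\left(x + l\right) N{\left(-22 \right)} = \left(3 - 10\right) \frac{28}{3} = \left(-7\right) \frac{28}{3} = - \frac{196}{3}$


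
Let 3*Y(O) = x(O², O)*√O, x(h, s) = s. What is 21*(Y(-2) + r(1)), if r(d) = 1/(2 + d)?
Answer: 7 - 14*I*√2 ≈ 7.0 - 19.799*I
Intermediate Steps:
Y(O) = O^(3/2)/3 (Y(O) = (O*√O)/3 = O^(3/2)/3)
21*(Y(-2) + r(1)) = 21*((-2)^(3/2)/3 + 1/(2 + 1)) = 21*((-2*I*√2)/3 + 1/3) = 21*(-2*I*√2/3 + ⅓) = 21*(⅓ - 2*I*√2/3) = 7 - 14*I*√2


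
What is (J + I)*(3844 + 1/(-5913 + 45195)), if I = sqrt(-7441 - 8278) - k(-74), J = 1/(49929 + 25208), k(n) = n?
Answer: 839581039041251/2951531634 + 151000009*I*sqrt(15719)/39282 ≈ 2.8446e+5 + 4.8194e+5*I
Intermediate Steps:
J = 1/75137 ≈ 1.3309e-5
I = 74 + I*sqrt(15719) (I = sqrt(-7441 - 8278) - 1*(-74) = sqrt(-15719) + 74 = I*sqrt(15719) + 74 = 74 + I*sqrt(15719) ≈ 74.0 + 125.38*I)
(J + I)*(3844 + 1/(-5913 + 45195)) = (1/75137 + (74 + I*sqrt(15719)))*(3844 + 1/(-5913 + 45195)) = (5560139/75137 + I*sqrt(15719))*(3844 + 1/39282) = (5560139/75137 + I*sqrt(15719))*(151000009/39282) = 839581039041251/2951531634 + 151000009*I*sqrt(15719)/39282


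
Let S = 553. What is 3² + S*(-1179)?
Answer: -651978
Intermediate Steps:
3² + S*(-1179) = 3² + 553*(-1179) = 9 - 651987 = -651978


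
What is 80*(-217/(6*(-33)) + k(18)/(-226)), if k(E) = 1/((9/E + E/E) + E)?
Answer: 12748280/145431 ≈ 87.659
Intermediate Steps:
k(E) = 1/(1 + E + 9/E) (k(E) = 1/((9/E + 1) + E) = 1/((1 + 9/E) + E) = 1/(1 + E + 9/E))
80*(-217/(6*(-33)) + k(18)/(-226)) = 80*(-217/(6*(-33)) + (18/(9 + 18 + 18²))/(-226)) = 80*(-217/(-198) + (18/(9 + 18 + 324))*(-1/226)) = 80*(-217*(-1/198) + (18/351)*(-1/226)) = 80*(217/198 + (18*(1/351))*(-1/226)) = 80*(217/198 + (2/39)*(-1/226)) = 80*(217/198 - 1/4407) = 80*(318707/290862) = 12748280/145431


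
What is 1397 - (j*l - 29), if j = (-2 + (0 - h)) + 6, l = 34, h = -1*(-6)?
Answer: 1494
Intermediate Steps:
h = 6
j = -2 (j = (-2 + (0 - 1*6)) + 6 = (-2 + (0 - 6)) + 6 = (-2 - 6) + 6 = -8 + 6 = -2)
1397 - (j*l - 29) = 1397 - (-2*34 - 29) = 1397 - (-68 - 29) = 1397 - 1*(-97) = 1397 + 97 = 1494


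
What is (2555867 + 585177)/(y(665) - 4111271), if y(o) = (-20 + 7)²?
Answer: -1570522/2055551 ≈ -0.76404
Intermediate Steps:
y(o) = 169 (y(o) = (-13)² = 169)
(2555867 + 585177)/(y(665) - 4111271) = (2555867 + 585177)/(169 - 4111271) = 3141044/(-4111102) = 3141044*(-1/4111102) = -1570522/2055551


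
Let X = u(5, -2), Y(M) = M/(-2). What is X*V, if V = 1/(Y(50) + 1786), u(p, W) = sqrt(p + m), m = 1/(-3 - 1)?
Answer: sqrt(19)/3522 ≈ 0.0012376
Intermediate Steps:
m = -1/4 (m = 1/(-4) = -1/4 ≈ -0.25000)
Y(M) = -M/2 (Y(M) = M*(-1/2) = -M/2)
u(p, W) = sqrt(-1/4 + p) (u(p, W) = sqrt(p - 1/4) = sqrt(-1/4 + p))
X = sqrt(19)/2 (X = sqrt(-1 + 4*5)/2 = sqrt(-1 + 20)/2 = sqrt(19)/2 ≈ 2.1795)
V = 1/1761 (V = 1/(-1/2*50 + 1786) = 1/(-25 + 1786) = 1/1761 ≈ 0.00056786)
X*V = (sqrt(19)/2)*(1/1761) = sqrt(19)/3522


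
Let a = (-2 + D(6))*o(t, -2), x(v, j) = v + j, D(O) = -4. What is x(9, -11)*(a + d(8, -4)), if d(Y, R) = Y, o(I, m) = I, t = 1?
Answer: -4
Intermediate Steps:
x(v, j) = j + v
a = -6 (a = (-2 - 4)*1 = -6*1 = -6)
x(9, -11)*(a + d(8, -4)) = (-11 + 9)*(-6 + 8) = -2*2 = -4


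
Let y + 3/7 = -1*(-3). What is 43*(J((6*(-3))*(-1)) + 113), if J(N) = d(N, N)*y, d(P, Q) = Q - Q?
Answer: 4859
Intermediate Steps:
y = 18/7 (y = -3/7 - 1*(-3) = -3/7 + 3 = 18/7 ≈ 2.5714)
d(P, Q) = 0
J(N) = 0 (J(N) = 0*(18/7) = 0)
43*(J((6*(-3))*(-1)) + 113) = 43*(0 + 113) = 43*113 = 4859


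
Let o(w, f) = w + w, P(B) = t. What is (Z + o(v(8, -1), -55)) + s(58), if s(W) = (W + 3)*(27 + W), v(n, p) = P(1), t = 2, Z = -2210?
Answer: 2979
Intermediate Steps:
P(B) = 2
v(n, p) = 2
s(W) = (3 + W)*(27 + W)
o(w, f) = 2*w
(Z + o(v(8, -1), -55)) + s(58) = (-2210 + 2*2) + (81 + 58**2 + 30*58) = (-2210 + 4) + (81 + 3364 + 1740) = -2206 + 5185 = 2979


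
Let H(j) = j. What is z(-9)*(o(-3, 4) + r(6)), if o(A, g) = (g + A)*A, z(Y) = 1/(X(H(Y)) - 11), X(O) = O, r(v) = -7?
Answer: 1/2 ≈ 0.50000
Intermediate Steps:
z(Y) = 1/(-11 + Y) (z(Y) = 1/(Y - 11) = 1/(-11 + Y))
o(A, g) = A*(A + g) (o(A, g) = (A + g)*A = A*(A + g))
z(-9)*(o(-3, 4) + r(6)) = (-3*(-3 + 4) - 7)/(-11 - 9) = (-3*1 - 7)/(-20) = -(-3 - 7)/20 = -1/20*(-10) = 1/2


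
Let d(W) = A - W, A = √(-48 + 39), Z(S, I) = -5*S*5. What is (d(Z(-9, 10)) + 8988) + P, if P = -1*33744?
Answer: -24981 + 3*I ≈ -24981.0 + 3.0*I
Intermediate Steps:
P = -33744
Z(S, I) = -25*S
A = 3*I (A = √(-9) = 3*I ≈ 3.0*I)
d(W) = -W + 3*I (d(W) = 3*I - W = -W + 3*I)
(d(Z(-9, 10)) + 8988) + P = ((-(-25)*(-9) + 3*I) + 8988) - 33744 = ((-1*225 + 3*I) + 8988) - 33744 = ((-225 + 3*I) + 8988) - 33744 = (8763 + 3*I) - 33744 = -24981 + 3*I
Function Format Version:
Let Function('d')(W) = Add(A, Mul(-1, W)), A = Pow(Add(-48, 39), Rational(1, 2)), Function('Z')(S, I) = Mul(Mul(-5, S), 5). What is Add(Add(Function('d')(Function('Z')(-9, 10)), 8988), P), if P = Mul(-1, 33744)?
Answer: Add(-24981, Mul(3, I)) ≈ Add(-24981., Mul(3.0000, I))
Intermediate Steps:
P = -33744
Function('Z')(S, I) = Mul(-25, S)
A = Mul(3, I) (A = Pow(-9, Rational(1, 2)) = Mul(3, I) ≈ Mul(3.0000, I))
Function('d')(W) = Add(Mul(-1, W), Mul(3, I)) (Function('d')(W) = Add(Mul(3, I), Mul(-1, W)) = Add(Mul(-1, W), Mul(3, I)))
Add(Add(Function('d')(Function('Z')(-9, 10)), 8988), P) = Add(Add(Add(Mul(-1, Mul(-25, -9)), Mul(3, I)), 8988), -33744) = Add(Add(Add(Mul(-1, 225), Mul(3, I)), 8988), -33744) = Add(Add(Add(-225, Mul(3, I)), 8988), -33744) = Add(Add(8763, Mul(3, I)), -33744) = Add(-24981, Mul(3, I))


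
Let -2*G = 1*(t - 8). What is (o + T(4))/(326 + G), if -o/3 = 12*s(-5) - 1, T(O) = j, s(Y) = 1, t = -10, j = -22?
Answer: -11/67 ≈ -0.16418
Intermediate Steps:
G = 9 (G = -(-10 - 8)/2 = -(-18)/2 = -½*(-18) = 9)
T(O) = -22
o = -33 (o = -3*(12*1 - 1) = -3*(12 - 1) = -3*11 = -33)
(o + T(4))/(326 + G) = (-33 - 22)/(326 + 9) = -55/335 = -55*1/335 = -11/67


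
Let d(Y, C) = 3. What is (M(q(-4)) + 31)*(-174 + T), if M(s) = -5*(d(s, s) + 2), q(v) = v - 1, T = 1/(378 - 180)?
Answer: -34451/33 ≈ -1044.0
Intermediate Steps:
T = 1/198 ≈ 0.0050505
q(v) = -1 + v
M(s) = -25 (M(s) = -5*(3 + 2) = -5*5 = -25)
(M(q(-4)) + 31)*(-174 + T) = (-25 + 31)*(-174 + 1/198) = 6*(-34451/198) = -34451/33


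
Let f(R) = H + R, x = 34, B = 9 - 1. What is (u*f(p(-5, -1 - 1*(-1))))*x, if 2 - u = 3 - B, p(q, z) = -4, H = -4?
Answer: -1904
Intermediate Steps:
B = 8
f(R) = -4 + R
u = 7 (u = 2 - (3 - 1*8) = 2 - (3 - 8) = 2 - 1*(-5) = 2 + 5 = 7)
(u*f(p(-5, -1 - 1*(-1))))*x = (7*(-4 - 4))*34 = (7*(-8))*34 = -56*34 = -1904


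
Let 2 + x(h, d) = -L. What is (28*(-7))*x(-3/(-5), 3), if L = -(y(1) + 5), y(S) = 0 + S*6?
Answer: -1764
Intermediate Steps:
y(S) = 6*S (y(S) = 0 + 6*S = 6*S)
L = -11 (L = -(6*1 + 5) = -(6 + 5) = -1*11 = -11)
x(h, d) = 9 (x(h, d) = -2 - 1*(-11) = -2 + 11 = 9)
(28*(-7))*x(-3/(-5), 3) = (28*(-7))*9 = -196*9 = -1764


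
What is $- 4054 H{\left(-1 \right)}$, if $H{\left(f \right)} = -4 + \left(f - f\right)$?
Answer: $16216$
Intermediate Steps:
$H{\left(f \right)} = -4$ ($H{\left(f \right)} = -4 + 0 = -4$)
$- 4054 H{\left(-1 \right)} = \left(-4054\right) \left(-4\right) = 16216$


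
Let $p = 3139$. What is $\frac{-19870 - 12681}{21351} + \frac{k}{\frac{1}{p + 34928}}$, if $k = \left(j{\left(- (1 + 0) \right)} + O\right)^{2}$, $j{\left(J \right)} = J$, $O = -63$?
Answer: $\frac{3329099813081}{21351} \approx 1.5592 \cdot 10^{8}$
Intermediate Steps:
$k = 4096$ ($k = \left(- (1 + 0) - 63\right)^{2} = \left(\left(-1\right) 1 - 63\right)^{2} = \left(-1 - 63\right)^{2} = \left(-64\right)^{2} = 4096$)
$\frac{-19870 - 12681}{21351} + \frac{k}{\frac{1}{p + 34928}} = \frac{-19870 - 12681}{21351} + \frac{4096}{\frac{1}{3139 + 34928}} = \left(-19870 - 12681\right) \frac{1}{21351} + \frac{4096}{\frac{1}{38067}} = \left(-32551\right) \frac{1}{21351} + 4096 \frac{1}{\frac{1}{38067}} = - \frac{32551}{21351} + 4096 \cdot 38067 = - \frac{32551}{21351} + 155922432 = \frac{3329099813081}{21351}$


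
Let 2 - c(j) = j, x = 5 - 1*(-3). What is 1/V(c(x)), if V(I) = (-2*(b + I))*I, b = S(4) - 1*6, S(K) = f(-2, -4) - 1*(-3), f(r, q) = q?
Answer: -1/156 ≈ -0.0064103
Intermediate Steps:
S(K) = -1 (S(K) = -4 - 1*(-3) = -4 + 3 = -1)
b = -7 (b = -1 - 1*6 = -1 - 6 = -7)
x = 8 (x = 5 + 3 = 8)
c(j) = 2 - j
V(I) = I*(14 - 2*I) (V(I) = (-2*(-7 + I))*I = (14 - 2*I)*I = I*(14 - 2*I))
1/V(c(x)) = 1/(2*(2 - 1*8)*(7 - (2 - 1*8))) = 1/(2*(2 - 8)*(7 - (2 - 8))) = 1/(2*(-6)*(7 - 1*(-6))) = 1/(2*(-6)*(7 + 6)) = 1/(2*(-6)*13) = 1/(-156) = -1/156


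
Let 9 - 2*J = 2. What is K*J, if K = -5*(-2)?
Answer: 35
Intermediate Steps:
J = 7/2 (J = 9/2 - ½*2 = 9/2 - 1 = 7/2 ≈ 3.5000)
K = 10
K*J = 10*(7/2) = 35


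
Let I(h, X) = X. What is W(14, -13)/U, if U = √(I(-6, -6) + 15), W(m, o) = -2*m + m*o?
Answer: -70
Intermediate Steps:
U = 3 (U = √(-6 + 15) = √9 = 3)
W(14, -13)/U = (14*(-2 - 13))/3 = (14*(-15))*(⅓) = -210*⅓ = -70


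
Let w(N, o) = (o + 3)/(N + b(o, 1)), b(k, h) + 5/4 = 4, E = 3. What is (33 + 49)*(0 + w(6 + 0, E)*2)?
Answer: 3936/35 ≈ 112.46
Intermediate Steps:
b(k, h) = 11/4 (b(k, h) = -5/4 + 4 = 11/4)
w(N, o) = (3 + o)/(11/4 + N) (w(N, o) = (o + 3)/(N + 11/4) = (3 + o)/(11/4 + N))
(33 + 49)*(0 + w(6 + 0, E)*2) = (33 + 49)*(0 + (4*(3 + 3)/(11 + 4*(6 + 0)))*2) = 82*(0 + (4*6/(11 + 4*6))*2) = 82*(0 + (4*6/(11 + 24))*2) = 82*(0 + (4*6/35)*2) = 82*(0 + (4*(1/35)*6)*2) = 82*(0 + (24/35)*2) = 82*(0 + 48/35) = 82*(48/35) = 3936/35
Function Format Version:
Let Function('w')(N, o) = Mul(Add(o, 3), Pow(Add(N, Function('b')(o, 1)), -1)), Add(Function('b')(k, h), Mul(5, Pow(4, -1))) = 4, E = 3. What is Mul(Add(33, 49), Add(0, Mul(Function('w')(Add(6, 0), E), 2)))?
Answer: Rational(3936, 35) ≈ 112.46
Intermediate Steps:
Function('b')(k, h) = Rational(11, 4) (Function('b')(k, h) = Add(Rational(-5, 4), 4) = Rational(11, 4))
Function('w')(N, o) = Mul(Pow(Add(Rational(11, 4), N), -1), Add(3, o)) (Function('w')(N, o) = Mul(Add(o, 3), Pow(Add(N, Rational(11, 4)), -1)) = Mul(Add(3, o), Pow(Add(Rational(11, 4), N), -1)) = Mul(Pow(Add(Rational(11, 4), N), -1), Add(3, o)))
Mul(Add(33, 49), Add(0, Mul(Function('w')(Add(6, 0), E), 2))) = Mul(Add(33, 49), Add(0, Mul(Mul(4, Pow(Add(11, Mul(4, Add(6, 0))), -1), Add(3, 3)), 2))) = Mul(82, Add(0, Mul(Mul(4, Pow(Add(11, Mul(4, 6)), -1), 6), 2))) = Mul(82, Add(0, Mul(Mul(4, Pow(Add(11, 24), -1), 6), 2))) = Mul(82, Add(0, Mul(Mul(4, Pow(35, -1), 6), 2))) = Mul(82, Add(0, Mul(Mul(4, Rational(1, 35), 6), 2))) = Mul(82, Add(0, Mul(Rational(24, 35), 2))) = Mul(82, Add(0, Rational(48, 35))) = Mul(82, Rational(48, 35)) = Rational(3936, 35)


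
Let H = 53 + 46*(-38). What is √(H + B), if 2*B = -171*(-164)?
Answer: √12327 ≈ 111.03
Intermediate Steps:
B = 14022 (B = (-171*(-164))/2 = (½)*28044 = 14022)
H = -1695 (H = 53 - 1748 = -1695)
√(H + B) = √(-1695 + 14022) = √12327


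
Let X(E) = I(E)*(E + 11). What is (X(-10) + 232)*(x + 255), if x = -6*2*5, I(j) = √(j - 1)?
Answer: 45240 + 195*I*√11 ≈ 45240.0 + 646.74*I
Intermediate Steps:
I(j) = √(-1 + j)
x = -60 (x = -12*5 = -60)
X(E) = √(-1 + E)*(11 + E) (X(E) = √(-1 + E)*(E + 11) = √(-1 + E)*(11 + E))
(X(-10) + 232)*(x + 255) = (√(-1 - 10)*(11 - 10) + 232)*(-60 + 255) = (√(-11)*1 + 232)*195 = ((I*√11)*1 + 232)*195 = (I*√11 + 232)*195 = (232 + I*√11)*195 = 45240 + 195*I*√11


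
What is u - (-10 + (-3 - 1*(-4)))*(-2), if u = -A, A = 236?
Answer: -254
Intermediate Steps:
u = -236 (u = -1*236 = -236)
u - (-10 + (-3 - 1*(-4)))*(-2) = -236 - (-10 + (-3 - 1*(-4)))*(-2) = -236 - (-10 + (-3 + 4))*(-2) = -236 - (-10 + 1)*(-2) = -236 - (-9)*(-2) = -236 - 1*18 = -236 - 18 = -254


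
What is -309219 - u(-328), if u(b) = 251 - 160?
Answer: -309310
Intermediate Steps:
u(b) = 91
-309219 - u(-328) = -309219 - 1*91 = -309219 - 91 = -309310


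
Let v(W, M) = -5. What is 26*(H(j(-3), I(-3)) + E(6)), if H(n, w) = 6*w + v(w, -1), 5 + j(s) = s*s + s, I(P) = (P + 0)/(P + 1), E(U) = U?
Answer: 260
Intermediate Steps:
I(P) = P/(1 + P)
j(s) = -5 + s + s**2 (j(s) = -5 + (s*s + s) = -5 + (s**2 + s) = -5 + (s + s**2) = -5 + s + s**2)
H(n, w) = -5 + 6*w (H(n, w) = 6*w - 5 = -5 + 6*w)
26*(H(j(-3), I(-3)) + E(6)) = 26*((-5 + 6*(-3/(1 - 3))) + 6) = 26*((-5 + 6*(-3/(-2))) + 6) = 26*((-5 + 6*(-3*(-1/2))) + 6) = 26*((-5 + 6*(3/2)) + 6) = 26*((-5 + 9) + 6) = 26*(4 + 6) = 26*10 = 260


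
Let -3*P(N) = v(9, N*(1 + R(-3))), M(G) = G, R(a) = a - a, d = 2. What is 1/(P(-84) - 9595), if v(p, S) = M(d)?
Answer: -3/28787 ≈ -0.00010421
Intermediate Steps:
R(a) = 0
v(p, S) = 2
P(N) = -⅔ (P(N) = -⅓*2 = -⅔)
1/(P(-84) - 9595) = 1/(-⅔ - 9595) = 1/(-28787/3) = -3/28787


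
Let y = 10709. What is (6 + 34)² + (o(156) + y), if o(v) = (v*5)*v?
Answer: 133989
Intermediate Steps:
o(v) = 5*v² (o(v) = (5*v)*v = 5*v²)
(6 + 34)² + (o(156) + y) = (6 + 34)² + (5*156² + 10709) = 40² + (5*24336 + 10709) = 1600 + (121680 + 10709) = 1600 + 132389 = 133989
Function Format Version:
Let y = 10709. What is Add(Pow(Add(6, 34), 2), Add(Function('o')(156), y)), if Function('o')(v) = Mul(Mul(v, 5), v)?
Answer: 133989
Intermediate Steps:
Function('o')(v) = Mul(5, Pow(v, 2)) (Function('o')(v) = Mul(Mul(5, v), v) = Mul(5, Pow(v, 2)))
Add(Pow(Add(6, 34), 2), Add(Function('o')(156), y)) = Add(Pow(Add(6, 34), 2), Add(Mul(5, Pow(156, 2)), 10709)) = Add(Pow(40, 2), Add(Mul(5, 24336), 10709)) = Add(1600, Add(121680, 10709)) = Add(1600, 132389) = 133989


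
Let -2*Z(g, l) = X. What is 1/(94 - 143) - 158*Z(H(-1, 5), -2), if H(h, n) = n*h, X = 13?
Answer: 50322/49 ≈ 1027.0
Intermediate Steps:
H(h, n) = h*n
Z(g, l) = -13/2 (Z(g, l) = -1/2*13 = -13/2)
1/(94 - 143) - 158*Z(H(-1, 5), -2) = 1/(94 - 143) - 158*(-13/2) = 1/(-49) + 1027 = -1/49 + 1027 = 50322/49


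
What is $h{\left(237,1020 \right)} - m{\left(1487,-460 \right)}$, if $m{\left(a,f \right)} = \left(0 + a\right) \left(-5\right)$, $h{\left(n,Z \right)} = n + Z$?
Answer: $8692$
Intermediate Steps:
$h{\left(n,Z \right)} = Z + n$
$m{\left(a,f \right)} = - 5 a$ ($m{\left(a,f \right)} = a \left(-5\right) = - 5 a$)
$h{\left(237,1020 \right)} - m{\left(1487,-460 \right)} = \left(1020 + 237\right) - \left(-5\right) 1487 = 1257 - -7435 = 1257 + 7435 = 8692$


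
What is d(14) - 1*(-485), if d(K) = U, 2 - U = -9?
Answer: 496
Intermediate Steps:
U = 11 (U = 2 - 1*(-9) = 2 + 9 = 11)
d(K) = 11
d(14) - 1*(-485) = 11 - 1*(-485) = 11 + 485 = 496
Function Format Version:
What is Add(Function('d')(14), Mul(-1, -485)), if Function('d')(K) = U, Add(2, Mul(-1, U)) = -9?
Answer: 496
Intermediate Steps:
U = 11 (U = Add(2, Mul(-1, -9)) = Add(2, 9) = 11)
Function('d')(K) = 11
Add(Function('d')(14), Mul(-1, -485)) = Add(11, Mul(-1, -485)) = Add(11, 485) = 496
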